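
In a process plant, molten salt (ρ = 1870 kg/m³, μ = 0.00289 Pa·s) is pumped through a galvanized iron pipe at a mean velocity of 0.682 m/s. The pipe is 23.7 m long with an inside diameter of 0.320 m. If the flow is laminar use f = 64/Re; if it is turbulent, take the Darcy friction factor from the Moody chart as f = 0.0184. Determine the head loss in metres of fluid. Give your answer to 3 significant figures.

h_f ≈ 0.0323 m

Reynolds number Re = ρVD/μ = 1870 · 0.682 · 0.32 / 0.00289 = 1.412e+05.
Re > 4000 → turbulent; use the Moody-chart value f = 0.0184.
Darcy-Weisbach: ΔP = f(L/D)(ρV²/2) = 0.0184·(23.7/0.32)·(1870·0.682²/2) = 0.0184·74.06·434.9 = 592.6 Pa.
Head loss h_f = ΔP/(ρg) = 592.6/(1870·9.81) = 0.0323 m.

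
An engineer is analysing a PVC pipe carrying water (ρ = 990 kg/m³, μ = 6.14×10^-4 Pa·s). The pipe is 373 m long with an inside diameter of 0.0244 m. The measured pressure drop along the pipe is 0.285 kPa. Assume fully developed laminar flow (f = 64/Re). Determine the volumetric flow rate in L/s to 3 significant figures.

For laminar flow, f = 64/Re with Re = ρVD/μ, so Darcy-Weisbach reduces to ΔP = 32μLV/D². Solving for V: V = ΔP·D²/(32μL) = 285·(0.0244)²/(32·0.000614·373) = 0.02315 m/s.
Check: Re = ρVD/μ = 990·0.02315·0.0244/0.000614 = 910.9 < 2300, so the laminar assumption holds.
Q = V·A = 0.02315·(π/4·0.0244²) = 1.083e-05 m³/s = 0.0108 L/s.

Q ≈ 0.0108 L/s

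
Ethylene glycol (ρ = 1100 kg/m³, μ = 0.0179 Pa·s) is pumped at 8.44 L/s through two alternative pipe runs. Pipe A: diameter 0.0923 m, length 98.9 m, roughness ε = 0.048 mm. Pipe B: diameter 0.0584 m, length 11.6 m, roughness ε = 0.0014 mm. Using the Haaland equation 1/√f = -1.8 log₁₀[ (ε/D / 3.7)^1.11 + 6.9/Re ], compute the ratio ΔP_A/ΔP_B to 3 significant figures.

ΔP_A/ΔP_B ≈ 0.997

Pipe A: V = Q/A = 0.00844/0.006691 = 1.261 m/s; Re = 7155; ε/D = 0.00052; Haaland → f = 0.03447; ΔP_A = f(L/D)(ρV²/2) = 3.232e+04 Pa.
Pipe B: V = Q/A = 0.00844/0.002679 = 3.151 m/s; Re = 1.131e+04; ε/D = 2.4e-05; Haaland → f = 0.02989; ΔP_B = f(L/D)(ρV²/2) = 3.242e+04 Pa.
ΔP_A/ΔP_B = 3.232e+04/3.242e+04 = 0.997.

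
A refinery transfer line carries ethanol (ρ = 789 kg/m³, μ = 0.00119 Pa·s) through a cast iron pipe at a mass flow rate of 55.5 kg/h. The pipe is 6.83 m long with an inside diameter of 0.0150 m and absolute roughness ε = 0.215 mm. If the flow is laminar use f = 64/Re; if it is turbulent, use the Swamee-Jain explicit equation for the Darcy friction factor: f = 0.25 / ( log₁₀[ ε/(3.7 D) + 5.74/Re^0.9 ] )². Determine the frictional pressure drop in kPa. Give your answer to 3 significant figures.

ΔP ≈ 0.128 kPa

ṁ = 55.5 kg/h = 55.5/3600 = 0.01542 kg/s.
A = πD²/4 = π(0.015)²/4 = 0.0001767 m²; mean velocity V = ṁ/(ρA) = 0.01542/(789 · 0.0001767) = 0.1106 m/s.
Reynolds number Re = ρVD/μ = 789 · 0.1106 · 0.015 / 0.00119 = 1100.
Re < 2300 → laminar flow, so f = 64/Re = 64/1100 = 0.0582 (the turbulent correlation is not needed).
Darcy-Weisbach: ΔP = f(L/D)(ρV²/2) = 0.0582·(6.83/0.015)·(789·0.1106²/2) = 0.0582·455.3·4.823 = 127.8 Pa.
ΔP = 127.8 Pa = 0.128 kPa.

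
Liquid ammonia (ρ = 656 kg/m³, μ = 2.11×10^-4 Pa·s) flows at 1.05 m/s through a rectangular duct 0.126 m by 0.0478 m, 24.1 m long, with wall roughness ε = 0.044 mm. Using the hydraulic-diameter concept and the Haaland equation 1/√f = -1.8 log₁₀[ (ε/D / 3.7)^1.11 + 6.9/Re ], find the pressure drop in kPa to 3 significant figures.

ΔP ≈ 2.41 kPa

Hydraulic diameter D_h = 4A/P = 4·(0.126·0.0478)/(2·(0.126+0.0478)) = 0.02409/0.3476 = 0.06931 m.
Re = ρVD_h/μ = 656·1.05·0.06931/0.000211 = 2.263e+05.
ε/D_h = 4.4e-05/0.06931 = 0.000635; Haaland gives 1/√f = -1.8 log₁₀[6.61e-05+3.05e-05] = 7.227, so f = 0.01915.
ΔP = f(L/D_h)(ρV²/2) = 0.01915·24.1/0.06931·361.6 = 2408 Pa.
ΔP = 2.41 kPa.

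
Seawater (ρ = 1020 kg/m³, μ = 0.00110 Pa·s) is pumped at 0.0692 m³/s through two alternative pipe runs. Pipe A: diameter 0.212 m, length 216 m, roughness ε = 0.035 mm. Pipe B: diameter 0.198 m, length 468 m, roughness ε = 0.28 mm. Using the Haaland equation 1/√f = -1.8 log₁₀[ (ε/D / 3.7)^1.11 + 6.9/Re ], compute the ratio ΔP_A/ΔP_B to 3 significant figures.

Pipe A: V = Q/A = 0.0692/0.0353 = 1.96 m/s; Re = 3.854e+05; ε/D = 0.000165; Haaland → f = 0.01534; ΔP_A = f(L/D)(ρV²/2) = 3.064e+04 Pa.
Pipe B: V = Q/A = 0.0692/0.03079 = 2.247 m/s; Re = 4.126e+05; ε/D = 0.00141; Haaland → f = 0.02194; ΔP_B = f(L/D)(ρV²/2) = 1.336e+05 Pa.
ΔP_A/ΔP_B = 3.064e+04/1.336e+05 = 0.229.

ΔP_A/ΔP_B ≈ 0.229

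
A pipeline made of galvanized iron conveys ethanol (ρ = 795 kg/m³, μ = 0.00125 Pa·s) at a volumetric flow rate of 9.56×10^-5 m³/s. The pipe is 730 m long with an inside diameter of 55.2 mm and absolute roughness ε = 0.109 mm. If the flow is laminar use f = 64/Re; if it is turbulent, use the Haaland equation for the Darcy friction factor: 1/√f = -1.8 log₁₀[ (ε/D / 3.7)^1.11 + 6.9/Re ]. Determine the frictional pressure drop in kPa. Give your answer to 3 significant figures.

ΔP ≈ 0.383 kPa

Cross-sectional area A = πD²/4 = π(0.0552)²/4 = 0.002393 m²; mean velocity V = Q/A = 9.56e-05/0.002393 = 0.03995 m/s.
Reynolds number Re = ρVD/μ = 795 · 0.03995 · 0.0552 / 0.00125 = 1402.
Re < 2300 → laminar flow, so f = 64/Re = 64/1402 = 0.04563 (the turbulent correlation is not needed).
Darcy-Weisbach: ΔP = f(L/D)(ρV²/2) = 0.04563·(730/0.0552)·(795·0.03995²/2) = 0.04563·1.322e+04·0.6343 = 382.8 Pa.
ΔP = 382.8 Pa = 0.383 kPa.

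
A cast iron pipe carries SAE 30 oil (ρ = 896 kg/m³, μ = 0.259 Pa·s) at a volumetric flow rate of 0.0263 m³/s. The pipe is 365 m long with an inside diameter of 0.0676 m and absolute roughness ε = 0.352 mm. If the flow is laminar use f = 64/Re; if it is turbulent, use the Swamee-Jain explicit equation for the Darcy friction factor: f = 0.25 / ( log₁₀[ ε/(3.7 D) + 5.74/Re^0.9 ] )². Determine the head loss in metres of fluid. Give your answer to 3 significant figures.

Cross-sectional area A = πD²/4 = π(0.0676)²/4 = 0.003589 m²; mean velocity V = Q/A = 0.0263/0.003589 = 7.328 m/s.
Reynolds number Re = ρVD/μ = 896 · 7.328 · 0.0676 / 0.259 = 1714.
Re < 2300 → laminar flow, so f = 64/Re = 64/1714 = 0.03735 (the turbulent correlation is not needed).
Darcy-Weisbach: ΔP = f(L/D)(ρV²/2) = 0.03735·(365/0.0676)·(896·7.328²/2) = 0.03735·5399·2.406e+04 = 4.851e+06 Pa.
Head loss h_f = ΔP/(ρg) = 4.851e+06/(896·9.81) = 552 m.

h_f ≈ 552 m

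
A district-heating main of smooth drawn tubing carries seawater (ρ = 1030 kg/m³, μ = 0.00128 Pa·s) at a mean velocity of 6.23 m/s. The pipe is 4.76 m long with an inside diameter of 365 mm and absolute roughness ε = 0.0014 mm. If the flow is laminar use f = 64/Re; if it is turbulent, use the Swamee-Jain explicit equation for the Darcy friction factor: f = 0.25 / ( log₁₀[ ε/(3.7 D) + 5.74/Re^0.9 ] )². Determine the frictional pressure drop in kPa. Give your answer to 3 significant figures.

Reynolds number Re = ρVD/μ = 1030 · 6.23 · 0.365 / 0.00128 = 1.83e+06.
Re > 4000 → turbulent. Relative roughness ε/D = 1.4e-06/0.365 = 3.84e-06. Swamee-Jain: f = 0.25/(log₁₀[3.84e-06/3.7 + 5.74/1.83e+06^0.9])² = 0.25/(log₁₀[1.04e-06 + 1.33e-05])² = 0.25/(-4.845)² = 0.01065.
Darcy-Weisbach: ΔP = f(L/D)(ρV²/2) = 0.01065·(4.76/0.365)·(1030·6.23²/2) = 0.01065·13.04·1.999e+04 = 2777 Pa.
ΔP = 2777 Pa = 2.78 kPa.

ΔP ≈ 2.78 kPa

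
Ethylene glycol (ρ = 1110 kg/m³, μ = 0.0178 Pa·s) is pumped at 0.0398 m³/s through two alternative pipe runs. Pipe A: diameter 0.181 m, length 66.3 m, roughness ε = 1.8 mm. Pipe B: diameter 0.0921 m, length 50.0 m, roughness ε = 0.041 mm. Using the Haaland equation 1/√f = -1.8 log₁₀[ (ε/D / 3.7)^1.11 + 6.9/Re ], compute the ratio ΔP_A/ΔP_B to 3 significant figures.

ΔP_A/ΔP_B ≈ 0.0782

Pipe A: V = Q/A = 0.0398/0.02573 = 1.547 m/s; Re = 1.746e+04; ε/D = 0.00994; Haaland → f = 0.04095; ΔP_A = f(L/D)(ρV²/2) = 1.992e+04 Pa.
Pipe B: V = Q/A = 0.0398/0.006662 = 5.974 m/s; Re = 3.431e+04; ε/D = 0.000445; Haaland → f = 0.02369; ΔP_B = f(L/D)(ρV²/2) = 2.547e+05 Pa.
ΔP_A/ΔP_B = 1.992e+04/2.547e+05 = 0.0782.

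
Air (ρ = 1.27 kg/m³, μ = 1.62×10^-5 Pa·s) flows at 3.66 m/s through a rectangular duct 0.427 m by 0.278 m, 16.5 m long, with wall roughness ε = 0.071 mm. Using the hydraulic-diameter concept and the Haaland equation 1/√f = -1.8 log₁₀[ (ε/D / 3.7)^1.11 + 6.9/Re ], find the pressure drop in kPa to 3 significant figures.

ΔP ≈ 0.00787 kPa

Hydraulic diameter D_h = 4A/P = 4·(0.427·0.278)/(2·(0.427+0.278)) = 0.4748/1.41 = 0.3368 m.
Re = ρVD_h/μ = 1.27·3.66·0.3368/1.62e-05 = 9.662e+04.
ε/D_h = 7.1e-05/0.3368 = 0.000211; Haaland gives 1/√f = -1.8 log₁₀[1.94e-05+7.14e-05] = 7.275, so f = 0.01889.
ΔP = f(L/D_h)(ρV²/2) = 0.01889·16.5/0.3368·8.506 = 7.875 Pa.
ΔP = 0.00787 kPa.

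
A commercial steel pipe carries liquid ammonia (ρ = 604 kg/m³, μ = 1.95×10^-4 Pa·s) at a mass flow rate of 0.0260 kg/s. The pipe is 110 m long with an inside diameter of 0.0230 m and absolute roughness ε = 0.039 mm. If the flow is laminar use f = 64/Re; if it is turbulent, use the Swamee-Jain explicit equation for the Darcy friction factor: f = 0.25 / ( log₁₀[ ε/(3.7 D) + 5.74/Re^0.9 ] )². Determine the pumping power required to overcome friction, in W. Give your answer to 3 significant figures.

A = πD²/4 = π(0.023)²/4 = 0.0004155 m²; mean velocity V = ṁ/(ρA) = 0.026/(604 · 0.0004155) = 0.1036 m/s.
Reynolds number Re = ρVD/μ = 604 · 0.1036 · 0.023 / 0.000195 = 7381.
Re > 4000 → turbulent. Relative roughness ε/D = 3.9e-05/0.023 = 0.0017. Swamee-Jain: f = 0.25/(log₁₀[0.0017/3.7 + 5.74/7381^0.9])² = 0.25/(log₁₀[0.000458 + 0.00189])² = 0.25/(-2.628)² = 0.03619.
Darcy-Weisbach: ΔP = f(L/D)(ρV²/2) = 0.03619·(110/0.023)·(604·0.1036²/2) = 0.03619·4783·3.242 = 561.1 Pa.
Q = ṁ/ρ = 0.026/604 = 4.305e-05 m³/s.
Pumping power P = QΔP = 4.305e-05·561.1 = 0.02415 W = 0.0242 W.

P ≈ 0.0242 W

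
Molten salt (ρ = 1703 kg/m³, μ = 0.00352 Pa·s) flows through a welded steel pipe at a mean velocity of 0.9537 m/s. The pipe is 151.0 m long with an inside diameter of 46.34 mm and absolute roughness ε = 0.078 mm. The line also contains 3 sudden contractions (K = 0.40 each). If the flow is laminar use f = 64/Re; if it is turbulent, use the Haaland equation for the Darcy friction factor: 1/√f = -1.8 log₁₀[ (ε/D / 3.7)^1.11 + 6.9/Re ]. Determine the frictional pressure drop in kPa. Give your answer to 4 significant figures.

Reynolds number Re = ρVD/μ = 1703 · 0.9537 · 0.04634 / 0.00352 = 2.138e+04.
Re > 4000 → turbulent. Relative roughness ε/D = 7.8e-05/0.04634 = 0.00168. Haaland: 1/√f = -1.8 log₁₀[(0.00168/3.7)^1.11 + 6.9/2.138e+04] = -1.8 log₁₀[0.000195 + 0.000323] = 5.914, so f = 0.02859.
Total minor-loss coefficient ΣK = 3·0.4 = 1.2.
ΔP = [f·L/D + ΣK]·(ρV²/2) = [0.02859·151/0.04634 + 1.2]·(1703·0.9537²/2) = [93.15 + 1.2]·774.5 = 7.307e+04 Pa.
ΔP = 7.307e+04 Pa = 73.07 kPa.

ΔP ≈ 73.07 kPa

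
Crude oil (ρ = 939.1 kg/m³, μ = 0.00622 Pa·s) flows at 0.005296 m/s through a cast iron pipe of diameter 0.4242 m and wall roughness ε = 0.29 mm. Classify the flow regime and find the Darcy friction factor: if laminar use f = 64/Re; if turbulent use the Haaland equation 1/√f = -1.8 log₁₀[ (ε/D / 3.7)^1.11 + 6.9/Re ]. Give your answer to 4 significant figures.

f ≈ 0.1887

Re = ρVD/μ = 939.1·0.005296·0.4242/0.00622 = 339.2.
Re < 2300 → laminar, so f = 64/Re = 0.1887 (roughness is irrelevant in laminar flow).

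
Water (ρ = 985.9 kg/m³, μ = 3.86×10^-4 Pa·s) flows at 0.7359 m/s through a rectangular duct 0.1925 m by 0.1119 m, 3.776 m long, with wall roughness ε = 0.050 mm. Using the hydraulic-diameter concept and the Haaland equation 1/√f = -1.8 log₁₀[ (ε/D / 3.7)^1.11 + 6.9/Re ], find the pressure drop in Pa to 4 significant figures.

ΔP ≈ 123.5 Pa

Hydraulic diameter D_h = 4A/P = 4·(0.1925·0.1119)/(2·(0.1925+0.1119)) = 0.08616/0.6088 = 0.1415 m.
Re = ρVD_h/μ = 985.9·0.7359·0.1415/0.000386 = 2.66e+05.
ε/D_h = 5e-05/0.1415 = 0.000353; Haaland gives 1/√f = -1.8 log₁₀[3.45e-05+2.59e-05] = 7.594, so f = 0.01734.
ΔP = f(L/D_h)(ρV²/2) = 0.01734·3.776/0.1415·267 = 123.5 Pa.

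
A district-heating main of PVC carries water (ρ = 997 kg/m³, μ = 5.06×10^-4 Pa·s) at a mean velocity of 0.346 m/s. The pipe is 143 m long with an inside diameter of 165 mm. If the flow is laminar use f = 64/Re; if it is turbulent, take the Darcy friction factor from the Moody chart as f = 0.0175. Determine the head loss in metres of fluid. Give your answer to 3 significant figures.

h_f ≈ 0.0925 m

Reynolds number Re = ρVD/μ = 997 · 0.346 · 0.165 / 0.000506 = 1.125e+05.
Re > 4000 → turbulent; use the Moody-chart value f = 0.0175.
Darcy-Weisbach: ΔP = f(L/D)(ρV²/2) = 0.0175·(143/0.165)·(997·0.346²/2) = 0.0175·866.7·59.68 = 905.1 Pa.
Head loss h_f = ΔP/(ρg) = 905.1/(997·9.81) = 0.0925 m.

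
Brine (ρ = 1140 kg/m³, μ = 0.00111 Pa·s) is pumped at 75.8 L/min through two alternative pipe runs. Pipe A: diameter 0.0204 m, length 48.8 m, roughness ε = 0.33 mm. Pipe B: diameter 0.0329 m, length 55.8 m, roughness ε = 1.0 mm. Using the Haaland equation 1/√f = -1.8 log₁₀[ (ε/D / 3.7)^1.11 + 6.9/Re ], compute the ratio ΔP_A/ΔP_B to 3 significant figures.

Pipe A: V = Q/A = 0.001263/0.0003269 = 3.865 m/s; Re = 8.098e+04; ε/D = 0.0162; Haaland → f = 0.04553; ΔP_A = f(L/D)(ρV²/2) = 9.274e+05 Pa.
Pipe B: V = Q/A = 0.001263/0.0008501 = 1.486 m/s; Re = 5.021e+04; ε/D = 0.0304; Haaland → f = 0.05821; ΔP_B = f(L/D)(ρV²/2) = 1.243e+05 Pa.
ΔP_A/ΔP_B = 9.274e+05/1.243e+05 = 7.46.

ΔP_A/ΔP_B ≈ 7.46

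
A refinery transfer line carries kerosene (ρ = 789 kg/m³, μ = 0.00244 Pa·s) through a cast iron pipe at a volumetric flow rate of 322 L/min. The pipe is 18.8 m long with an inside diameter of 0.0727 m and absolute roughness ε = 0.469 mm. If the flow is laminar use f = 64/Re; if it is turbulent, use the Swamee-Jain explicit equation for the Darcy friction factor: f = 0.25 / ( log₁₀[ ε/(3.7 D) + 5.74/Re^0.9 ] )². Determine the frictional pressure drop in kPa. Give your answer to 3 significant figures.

Q = 322 L/min = 322/60000 = 0.005367 m³/s.
Cross-sectional area A = πD²/4 = π(0.0727)²/4 = 0.004151 m²; mean velocity V = Q/A = 0.005367/0.004151 = 1.293 m/s.
Reynolds number Re = ρVD/μ = 789 · 1.293 · 0.0727 / 0.00244 = 3.039e+04.
Re > 4000 → turbulent. Relative roughness ε/D = 0.000469/0.0727 = 0.00645. Swamee-Jain: f = 0.25/(log₁₀[0.00645/3.7 + 5.74/3.039e+04^0.9])² = 0.25/(log₁₀[0.00174 + 0.00053])² = 0.25/(-2.643)² = 0.03578.
Darcy-Weisbach: ΔP = f(L/D)(ρV²/2) = 0.03578·(18.8/0.0727)·(789·1.293²/2) = 0.03578·258.6·659.4 = 6101 Pa.
ΔP = 6101 Pa = 6.10 kPa.

ΔP ≈ 6.10 kPa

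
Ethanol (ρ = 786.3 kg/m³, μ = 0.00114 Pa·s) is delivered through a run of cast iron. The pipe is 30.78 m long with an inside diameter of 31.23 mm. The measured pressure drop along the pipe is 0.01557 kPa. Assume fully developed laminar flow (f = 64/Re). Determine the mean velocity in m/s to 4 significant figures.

For laminar flow, f = 64/Re with Re = ρVD/μ, so Darcy-Weisbach reduces to ΔP = 32μLV/D². Solving for V: V = ΔP·D²/(32μL) = 15.57·(0.03123)²/(32·0.00114·30.78) = 0.01352 m/s.
Check: Re = ρVD/μ = 786.3·0.01352·0.03123/0.00114 = 291.3 < 2300, so the laminar assumption holds.

V ≈ 0.01352 m/s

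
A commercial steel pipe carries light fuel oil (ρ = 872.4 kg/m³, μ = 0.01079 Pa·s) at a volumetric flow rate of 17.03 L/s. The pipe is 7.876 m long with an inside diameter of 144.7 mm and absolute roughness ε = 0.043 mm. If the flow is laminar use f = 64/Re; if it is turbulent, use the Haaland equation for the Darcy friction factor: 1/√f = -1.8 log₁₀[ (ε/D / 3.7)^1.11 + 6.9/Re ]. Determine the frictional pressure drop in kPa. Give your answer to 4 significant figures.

ΔP ≈ 0.7564 kPa

Q = 17.03 L/s = 17.03/1000 = 0.01703 m³/s.
Cross-sectional area A = πD²/4 = π(0.1447)²/4 = 0.01644 m²; mean velocity V = Q/A = 0.01703/0.01644 = 1.036 m/s.
Reynolds number Re = ρVD/μ = 872.4 · 1.036 · 0.1447 / 0.0108 = 1.212e+04.
Re > 4000 → turbulent. Relative roughness ε/D = 4.3e-05/0.1447 = 0.000297. Haaland: 1/√f = -1.8 log₁₀[(0.000297/3.7)^1.11 + 6.9/1.212e+04] = -1.8 log₁₀[2.85e-05 + 0.00057] = 5.802, so f = 0.02971.
Darcy-Weisbach: ΔP = f(L/D)(ρV²/2) = 0.02971·(7.876/0.1447)·(872.4·1.036²/2) = 0.02971·54.43·467.8 = 756.4 Pa.
ΔP = 756.4 Pa = 0.7564 kPa.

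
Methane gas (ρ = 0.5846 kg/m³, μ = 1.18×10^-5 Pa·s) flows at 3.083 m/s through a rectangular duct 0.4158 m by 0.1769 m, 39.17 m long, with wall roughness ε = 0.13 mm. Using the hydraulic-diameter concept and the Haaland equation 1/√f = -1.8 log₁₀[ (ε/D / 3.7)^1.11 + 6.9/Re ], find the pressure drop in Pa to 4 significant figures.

ΔP ≈ 10.28 Pa

Hydraulic diameter D_h = 4A/P = 4·(0.4158·0.1769)/(2·(0.4158+0.1769)) = 0.2942/1.185 = 0.2482 m.
Re = ρVD_h/μ = 0.5846·3.083·0.2482/1.18e-05 = 3.791e+04.
ε/D_h = 0.00013/0.2482 = 0.000524; Haaland gives 1/√f = -1.8 log₁₀[5.34e-05+0.000182] = 6.531, so f = 0.02345.
ΔP = f(L/D_h)(ρV²/2) = 0.02345·39.17/0.2482·2.778 = 10.28 Pa.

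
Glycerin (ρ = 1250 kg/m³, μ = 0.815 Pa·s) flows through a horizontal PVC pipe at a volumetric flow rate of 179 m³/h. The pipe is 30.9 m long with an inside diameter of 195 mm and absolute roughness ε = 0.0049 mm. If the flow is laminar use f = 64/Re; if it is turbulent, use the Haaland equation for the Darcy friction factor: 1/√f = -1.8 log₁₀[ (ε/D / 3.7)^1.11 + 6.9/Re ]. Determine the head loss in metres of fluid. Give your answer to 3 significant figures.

h_f ≈ 2.88 m

Q = 179 m³/h = 179/3600 = 0.04972 m³/s.
Cross-sectional area A = πD²/4 = π(0.195)²/4 = 0.02986 m²; mean velocity V = Q/A = 0.04972/0.02986 = 1.665 m/s.
Reynolds number Re = ρVD/μ = 1250 · 1.665 · 0.195 / 0.815 = 497.9.
Re < 2300 → laminar flow, so f = 64/Re = 64/497.9 = 0.1285 (the turbulent correlation is not needed).
Darcy-Weisbach: ΔP = f(L/D)(ρV²/2) = 0.1285·(30.9/0.195)·(1250·1.665²/2) = 0.1285·158.5·1732 = 3.528e+04 Pa.
Head loss h_f = ΔP/(ρg) = 3.528e+04/(1250·9.81) = 2.88 m.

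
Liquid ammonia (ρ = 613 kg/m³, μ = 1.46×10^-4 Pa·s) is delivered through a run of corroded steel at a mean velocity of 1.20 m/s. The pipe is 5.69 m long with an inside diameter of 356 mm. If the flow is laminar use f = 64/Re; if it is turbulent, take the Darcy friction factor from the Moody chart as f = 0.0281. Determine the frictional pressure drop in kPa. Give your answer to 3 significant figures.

Reynolds number Re = ρVD/μ = 613 · 1.2 · 0.356 / 0.000146 = 1.794e+06.
Re > 4000 → turbulent; use the Moody-chart value f = 0.0281.
Darcy-Weisbach: ΔP = f(L/D)(ρV²/2) = 0.0281·(5.69/0.356)·(613·1.2²/2) = 0.0281·15.98·441.4 = 198.2 Pa.
ΔP = 198.2 Pa = 0.198 kPa.

ΔP ≈ 0.198 kPa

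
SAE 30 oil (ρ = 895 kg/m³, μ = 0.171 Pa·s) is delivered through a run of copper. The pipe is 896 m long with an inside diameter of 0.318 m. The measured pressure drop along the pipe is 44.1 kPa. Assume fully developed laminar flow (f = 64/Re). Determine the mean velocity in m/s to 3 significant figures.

For laminar flow, f = 64/Re with Re = ρVD/μ, so Darcy-Weisbach reduces to ΔP = 32μLV/D². Solving for V: V = ΔP·D²/(32μL) = 4.41e+04·(0.318)²/(32·0.171·896) = 0.9096 m/s.
Check: Re = ρVD/μ = 895·0.9096·0.318/0.171 = 1514 < 2300, so the laminar assumption holds.

V ≈ 0.910 m/s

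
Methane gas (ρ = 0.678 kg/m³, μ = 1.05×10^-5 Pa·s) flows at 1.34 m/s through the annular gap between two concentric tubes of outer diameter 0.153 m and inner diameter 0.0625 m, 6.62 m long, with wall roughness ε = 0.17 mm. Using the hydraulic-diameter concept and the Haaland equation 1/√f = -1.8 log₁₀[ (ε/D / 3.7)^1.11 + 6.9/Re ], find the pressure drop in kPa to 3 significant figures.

Hydraulic diameter D_h = 4A/P = D_o - D_i = 0.153 - 0.0625 = 0.0905 m.
Re = ρVD_h/μ = 0.678·1.34·0.0905/1.05e-05 = 7831.
ε/D_h = 0.00017/0.0905 = 0.00188; Haaland gives 1/√f = -1.8 log₁₀[0.00022+0.000881] = 5.324, so f = 0.03527.
ΔP = f(L/D_h)(ρV²/2) = 0.03527·6.62/0.0905·0.6087 = 1.571 Pa.
ΔP = 0.00157 kPa.

ΔP ≈ 0.00157 kPa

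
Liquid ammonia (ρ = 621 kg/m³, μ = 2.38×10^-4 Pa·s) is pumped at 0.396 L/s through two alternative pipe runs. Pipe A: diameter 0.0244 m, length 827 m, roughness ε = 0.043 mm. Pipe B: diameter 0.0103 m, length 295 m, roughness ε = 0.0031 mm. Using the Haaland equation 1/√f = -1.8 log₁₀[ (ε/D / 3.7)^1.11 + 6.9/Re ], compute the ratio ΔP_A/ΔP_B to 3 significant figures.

ΔP_A/ΔP_B ≈ 0.0518

Pipe A: V = Q/A = 0.000396/0.0004676 = 0.8469 m/s; Re = 5.392e+04; ε/D = 0.00176; Haaland → f = 0.02553; ΔP_A = f(L/D)(ρV²/2) = 1.927e+05 Pa.
Pipe B: V = Q/A = 0.000396/8.332e-05 = 4.753 m/s; Re = 1.277e+05; ε/D = 0.000301; Haaland → f = 0.01853; ΔP_B = f(L/D)(ρV²/2) = 3.722e+06 Pa.
ΔP_A/ΔP_B = 1.927e+05/3.722e+06 = 0.0518.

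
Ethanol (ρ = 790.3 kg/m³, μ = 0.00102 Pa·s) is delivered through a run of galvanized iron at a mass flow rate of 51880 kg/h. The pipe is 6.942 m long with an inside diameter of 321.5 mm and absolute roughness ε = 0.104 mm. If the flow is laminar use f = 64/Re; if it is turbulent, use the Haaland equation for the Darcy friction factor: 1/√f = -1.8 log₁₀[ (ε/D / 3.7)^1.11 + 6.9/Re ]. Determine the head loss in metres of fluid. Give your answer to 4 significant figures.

h_f ≈ 0.001180 m

ṁ = 51880 kg/h = 51880/3600 = 14.41 kg/s.
A = πD²/4 = π(0.3215)²/4 = 0.08118 m²; mean velocity V = ṁ/(ρA) = 14.41/(790.3 · 0.08118) = 0.2246 m/s.
Reynolds number Re = ρVD/μ = 790.3 · 0.2246 · 0.3215 / 0.00102 = 5.595e+04.
Re > 4000 → turbulent. Relative roughness ε/D = 0.000104/0.3215 = 0.000323. Haaland: 1/√f = -1.8 log₁₀[(0.000323/3.7)^1.11 + 6.9/5.595e+04] = -1.8 log₁₀[3.13e-05 + 0.000123] = 6.859, so f = 0.02125.
Darcy-Weisbach: ΔP = f(L/D)(ρV²/2) = 0.02125·(6.942/0.3215)·(790.3·0.2246²/2) = 0.02125·21.59·19.94 = 9.149 Pa.
Head loss h_f = ΔP/(ρg) = 9.149/(790.3·9.81) = 0.001180 m.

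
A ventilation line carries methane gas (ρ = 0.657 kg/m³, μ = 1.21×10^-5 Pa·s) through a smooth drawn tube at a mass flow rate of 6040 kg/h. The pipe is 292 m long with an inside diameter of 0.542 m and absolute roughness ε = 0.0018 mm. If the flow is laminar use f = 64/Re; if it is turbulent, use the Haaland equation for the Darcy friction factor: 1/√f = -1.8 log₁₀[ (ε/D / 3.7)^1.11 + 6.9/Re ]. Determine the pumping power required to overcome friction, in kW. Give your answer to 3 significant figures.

ṁ = 6040 kg/h = 6040/3600 = 1.678 kg/s.
A = πD²/4 = π(0.542)²/4 = 0.2307 m²; mean velocity V = ṁ/(ρA) = 1.678/(0.657 · 0.2307) = 11.07 m/s.
Reynolds number Re = ρVD/μ = 0.657 · 11.07 · 0.542 / 1.21e-05 = 3.257e+05.
Re > 4000 → turbulent. Relative roughness ε/D = 1.8e-06/0.542 = 3.32e-06. Haaland: 1/√f = -1.8 log₁₀[(3.32e-06/3.7)^1.11 + 6.9/3.257e+05] = -1.8 log₁₀[1.94e-07 + 2.12e-05] = 8.406, so f = 0.01415.
Darcy-Weisbach: ΔP = f(L/D)(ρV²/2) = 0.01415·(292/0.542)·(0.657·11.07²/2) = 0.01415·538.7·40.24 = 306.8 Pa.
Q = ṁ/ρ = 1.678/0.657 = 2.554 m³/s.
Pumping power P = QΔP = 2.554·306.8 = 783.5 W = 0.784 kW.

P ≈ 0.784 kW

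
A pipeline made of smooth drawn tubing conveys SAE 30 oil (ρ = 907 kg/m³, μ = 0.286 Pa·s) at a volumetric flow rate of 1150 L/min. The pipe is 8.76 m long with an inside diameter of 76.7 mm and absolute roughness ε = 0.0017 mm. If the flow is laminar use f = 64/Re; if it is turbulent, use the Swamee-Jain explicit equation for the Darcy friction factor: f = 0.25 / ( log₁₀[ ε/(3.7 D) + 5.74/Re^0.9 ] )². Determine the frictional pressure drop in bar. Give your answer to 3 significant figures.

ΔP ≈ 0.565 bar

Q = 1150 L/min = 1150/60000 = 0.01917 m³/s.
Cross-sectional area A = πD²/4 = π(0.0767)²/4 = 0.00462 m²; mean velocity V = Q/A = 0.01917/0.00462 = 4.148 m/s.
Reynolds number Re = ρVD/μ = 907 · 4.148 · 0.0767 / 0.286 = 1009.
Re < 2300 → laminar flow, so f = 64/Re = 64/1009 = 0.06343 (the turbulent correlation is not needed).
Darcy-Weisbach: ΔP = f(L/D)(ρV²/2) = 0.06343·(8.76/0.0767)·(907·4.148²/2) = 0.06343·114.2·7804 = 5.653e+04 Pa.
ΔP = 5.653e+04 Pa = 0.565 bar.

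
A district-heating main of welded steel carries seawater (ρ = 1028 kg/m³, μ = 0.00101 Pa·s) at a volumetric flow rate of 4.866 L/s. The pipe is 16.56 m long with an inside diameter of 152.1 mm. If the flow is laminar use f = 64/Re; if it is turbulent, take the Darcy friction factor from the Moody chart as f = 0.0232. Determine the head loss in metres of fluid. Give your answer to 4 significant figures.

Q = 4.866 L/s = 4.866/1000 = 0.004866 m³/s.
Cross-sectional area A = πD²/4 = π(0.1521)²/4 = 0.01817 m²; mean velocity V = Q/A = 0.004866/0.01817 = 0.2678 m/s.
Reynolds number Re = ρVD/μ = 1028 · 0.2678 · 0.1521 / 0.00101 = 4.146e+04.
Re > 4000 → turbulent; use the Moody-chart value f = 0.0232.
Darcy-Weisbach: ΔP = f(L/D)(ρV²/2) = 0.0232·(16.56/0.1521)·(1028·0.2678²/2) = 0.0232·108.9·36.86 = 93.12 Pa.
Head loss h_f = ΔP/(ρg) = 93.12/(1028·9.81) = 0.009234 m.

h_f ≈ 0.009234 m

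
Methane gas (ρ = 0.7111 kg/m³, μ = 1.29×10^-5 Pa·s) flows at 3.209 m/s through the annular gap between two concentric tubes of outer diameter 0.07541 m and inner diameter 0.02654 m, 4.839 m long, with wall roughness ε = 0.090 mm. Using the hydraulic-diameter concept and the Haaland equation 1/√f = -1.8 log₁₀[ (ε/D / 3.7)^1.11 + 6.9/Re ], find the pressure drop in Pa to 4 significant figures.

ΔP ≈ 12.48 Pa

Hydraulic diameter D_h = 4A/P = D_o - D_i = 0.07541 - 0.02654 = 0.04887 m.
Re = ρVD_h/μ = 0.7111·3.209·0.04887/1.29e-05 = 8645.
ε/D_h = 9e-05/0.04887 = 0.00184; Haaland gives 1/√f = -1.8 log₁₀[0.000216+0.000798] = 5.389, so f = 0.03443.
ΔP = f(L/D_h)(ρV²/2) = 0.03443·4.839/0.04887·3.661 = 12.48 Pa.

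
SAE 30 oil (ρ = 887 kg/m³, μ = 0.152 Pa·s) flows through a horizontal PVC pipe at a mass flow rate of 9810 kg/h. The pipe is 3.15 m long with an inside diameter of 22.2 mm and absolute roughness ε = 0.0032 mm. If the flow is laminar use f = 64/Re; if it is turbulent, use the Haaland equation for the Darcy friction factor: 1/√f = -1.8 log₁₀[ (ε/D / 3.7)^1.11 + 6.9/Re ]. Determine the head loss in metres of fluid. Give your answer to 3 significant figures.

h_f ≈ 28.4 m

ṁ = 9810 kg/h = 9810/3600 = 2.725 kg/s.
A = πD²/4 = π(0.0222)²/4 = 0.0003871 m²; mean velocity V = ṁ/(ρA) = 2.725/(887 · 0.0003871) = 7.937 m/s.
Reynolds number Re = ρVD/μ = 887 · 7.937 · 0.0222 / 0.152 = 1028.
Re < 2300 → laminar flow, so f = 64/Re = 64/1028 = 0.06224 (the turbulent correlation is not needed).
Darcy-Weisbach: ΔP = f(L/D)(ρV²/2) = 0.06224·(3.15/0.0222)·(887·7.937²/2) = 0.06224·141.9·2.794e+04 = 2.467e+05 Pa.
Head loss h_f = ΔP/(ρg) = 2.467e+05/(887·9.81) = 28.4 m.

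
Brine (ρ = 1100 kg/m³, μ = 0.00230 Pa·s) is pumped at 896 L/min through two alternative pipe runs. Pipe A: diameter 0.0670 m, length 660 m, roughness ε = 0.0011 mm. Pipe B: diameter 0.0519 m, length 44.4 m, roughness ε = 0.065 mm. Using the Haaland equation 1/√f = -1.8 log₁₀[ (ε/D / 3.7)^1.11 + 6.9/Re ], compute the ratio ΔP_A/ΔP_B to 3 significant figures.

Pipe A: V = Q/A = 0.01493/0.003526 = 4.236 m/s; Re = 1.357e+05; ε/D = 1.64e-05; Haaland → f = 0.01682; ΔP_A = f(L/D)(ρV²/2) = 1.635e+06 Pa.
Pipe B: V = Q/A = 0.01493/0.002116 = 7.059 m/s; Re = 1.752e+05; ε/D = 0.00125; Haaland → f = 0.02201; ΔP_B = f(L/D)(ρV²/2) = 5.16e+05 Pa.
ΔP_A/ΔP_B = 1.635e+06/5.16e+05 = 3.17.

ΔP_A/ΔP_B ≈ 3.17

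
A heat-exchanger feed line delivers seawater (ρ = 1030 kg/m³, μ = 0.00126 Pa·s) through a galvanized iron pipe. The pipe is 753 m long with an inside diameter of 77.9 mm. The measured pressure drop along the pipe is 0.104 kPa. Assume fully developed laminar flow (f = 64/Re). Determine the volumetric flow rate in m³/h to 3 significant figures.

Q ≈ 0.357 m³/h

For laminar flow, f = 64/Re with Re = ρVD/μ, so Darcy-Weisbach reduces to ΔP = 32μLV/D². Solving for V: V = ΔP·D²/(32μL) = 104·(0.0779)²/(32·0.00126·753) = 0.02079 m/s.
Check: Re = ρVD/μ = 1030·0.02079·0.0779/0.00126 = 1324 < 2300, so the laminar assumption holds.
Q = V·A = 0.02079·(π/4·0.0779²) = 9.907e-05 m³/s = 0.357 m³/h.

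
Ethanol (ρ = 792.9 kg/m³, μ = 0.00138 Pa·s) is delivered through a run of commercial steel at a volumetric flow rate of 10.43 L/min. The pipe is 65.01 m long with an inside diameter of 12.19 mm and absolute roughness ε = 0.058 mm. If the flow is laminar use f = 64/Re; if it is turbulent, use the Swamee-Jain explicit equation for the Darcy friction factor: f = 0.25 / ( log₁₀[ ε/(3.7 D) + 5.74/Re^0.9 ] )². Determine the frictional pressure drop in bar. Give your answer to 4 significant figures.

Q = 10.43 L/min = 10.43/60000 = 0.0001738 m³/s.
Cross-sectional area A = πD²/4 = π(0.01219)²/4 = 0.0001167 m²; mean velocity V = Q/A = 0.0001738/0.0001167 = 1.489 m/s.
Reynolds number Re = ρVD/μ = 792.9 · 1.489 · 0.01219 / 0.00138 = 1.043e+04.
Re > 4000 → turbulent. Relative roughness ε/D = 5.8e-05/0.01219 = 0.00476. Swamee-Jain: f = 0.25/(log₁₀[0.00476/3.7 + 5.74/1.043e+04^0.9])² = 0.25/(log₁₀[0.00129 + 0.00139])² = 0.25/(-2.573)² = 0.03777.
Darcy-Weisbach: ΔP = f(L/D)(ρV²/2) = 0.03777·(65.01/0.01219)·(792.9·1.489²/2) = 0.03777·5333·879.5 = 1.772e+05 Pa.
ΔP = 1.772e+05 Pa = 1.772 bar.

ΔP ≈ 1.772 bar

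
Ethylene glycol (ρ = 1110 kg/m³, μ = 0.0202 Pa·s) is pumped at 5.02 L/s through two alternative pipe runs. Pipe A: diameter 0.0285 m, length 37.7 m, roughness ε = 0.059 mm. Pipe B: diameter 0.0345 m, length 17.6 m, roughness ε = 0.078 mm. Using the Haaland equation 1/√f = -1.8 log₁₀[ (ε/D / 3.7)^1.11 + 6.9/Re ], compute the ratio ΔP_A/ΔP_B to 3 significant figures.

Pipe A: V = Q/A = 0.00502/0.0006379 = 7.869 m/s; Re = 1.232e+04; ε/D = 0.00207; Haaland → f = 0.03224; ΔP_A = f(L/D)(ρV²/2) = 1.466e+06 Pa.
Pipe B: V = Q/A = 0.00502/0.0009348 = 5.37 m/s; Re = 1.018e+04; ε/D = 0.00226; Haaland → f = 0.03377; ΔP_B = f(L/D)(ρV²/2) = 2.758e+05 Pa.
ΔP_A/ΔP_B = 1.466e+06/2.758e+05 = 5.32.

ΔP_A/ΔP_B ≈ 5.32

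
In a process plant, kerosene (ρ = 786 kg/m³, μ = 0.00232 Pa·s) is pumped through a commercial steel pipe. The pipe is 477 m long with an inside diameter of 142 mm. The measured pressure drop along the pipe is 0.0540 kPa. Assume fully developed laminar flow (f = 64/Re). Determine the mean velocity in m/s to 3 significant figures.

For laminar flow, f = 64/Re with Re = ρVD/μ, so Darcy-Weisbach reduces to ΔP = 32μLV/D². Solving for V: V = ΔP·D²/(32μL) = 54·(0.142)²/(32·0.00232·477) = 0.03075 m/s.
Check: Re = ρVD/μ = 786·0.03075·0.142/0.00232 = 1479 < 2300, so the laminar assumption holds.

V ≈ 0.0307 m/s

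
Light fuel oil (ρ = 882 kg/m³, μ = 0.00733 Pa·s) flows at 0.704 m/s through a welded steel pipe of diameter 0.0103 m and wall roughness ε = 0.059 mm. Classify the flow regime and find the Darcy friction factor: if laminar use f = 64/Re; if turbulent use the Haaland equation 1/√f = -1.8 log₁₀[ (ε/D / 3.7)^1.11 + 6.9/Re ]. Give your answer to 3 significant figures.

Re = ρVD/μ = 882·0.704·0.0103/0.00733 = 872.5.
Re < 2300 → laminar, so f = 64/Re = 0.07335 (roughness is irrelevant in laminar flow).

f ≈ 0.0734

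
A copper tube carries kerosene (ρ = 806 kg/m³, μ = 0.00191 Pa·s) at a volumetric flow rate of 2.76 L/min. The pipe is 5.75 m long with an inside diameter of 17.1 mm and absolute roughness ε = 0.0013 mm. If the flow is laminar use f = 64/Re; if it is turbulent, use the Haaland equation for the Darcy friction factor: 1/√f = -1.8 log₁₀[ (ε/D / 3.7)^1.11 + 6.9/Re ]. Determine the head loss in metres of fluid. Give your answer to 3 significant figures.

Q = 2.76 L/min = 2.76/60000 = 4.6e-05 m³/s.
Cross-sectional area A = πD²/4 = π(0.0171)²/4 = 0.0002297 m²; mean velocity V = Q/A = 4.6e-05/0.0002297 = 0.2003 m/s.
Reynolds number Re = ρVD/μ = 806 · 0.2003 · 0.0171 / 0.00191 = 1445.
Re < 2300 → laminar flow, so f = 64/Re = 64/1445 = 0.04428 (the turbulent correlation is not needed).
Darcy-Weisbach: ΔP = f(L/D)(ρV²/2) = 0.04428·(5.75/0.0171)·(806·0.2003²/2) = 0.04428·336.3·16.17 = 240.7 Pa.
Head loss h_f = ΔP/(ρg) = 240.7/(806·9.81) = 0.0304 m.

h_f ≈ 0.0304 m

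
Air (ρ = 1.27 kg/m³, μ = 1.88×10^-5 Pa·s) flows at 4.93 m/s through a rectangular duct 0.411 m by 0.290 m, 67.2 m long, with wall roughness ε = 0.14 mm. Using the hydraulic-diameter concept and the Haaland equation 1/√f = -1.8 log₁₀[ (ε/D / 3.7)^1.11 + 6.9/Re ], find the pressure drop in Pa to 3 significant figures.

ΔP ≈ 59.1 Pa

Hydraulic diameter D_h = 4A/P = 4·(0.411·0.29)/(2·(0.411+0.29)) = 0.4768/1.402 = 0.3401 m.
Re = ρVD_h/μ = 1.27·4.93·0.3401/1.88e-05 = 1.133e+05.
ε/D_h = 0.00014/0.3401 = 0.000412; Haaland gives 1/√f = -1.8 log₁₀[4.09e-05+6.09e-05] = 7.186, so f = 0.01937.
ΔP = f(L/D_h)(ρV²/2) = 0.01937·67.2/0.3401·15.43 = 59.06 Pa.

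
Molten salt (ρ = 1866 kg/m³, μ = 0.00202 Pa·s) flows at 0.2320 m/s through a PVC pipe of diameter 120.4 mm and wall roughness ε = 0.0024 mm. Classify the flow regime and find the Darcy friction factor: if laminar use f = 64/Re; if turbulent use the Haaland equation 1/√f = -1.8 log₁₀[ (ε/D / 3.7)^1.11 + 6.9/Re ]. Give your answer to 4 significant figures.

Re = ρVD/μ = 1866·0.232·0.1204/0.00202 = 2.58e+04.
Re > 4000 → turbulent. ε/D = 2.4e-06/0.1204 = 1.99e-05; Haaland: 1/√f = -1.8 log₁₀[1.42e-06 + 0.000267] = 6.427, so f = 0.02421.

f ≈ 0.02421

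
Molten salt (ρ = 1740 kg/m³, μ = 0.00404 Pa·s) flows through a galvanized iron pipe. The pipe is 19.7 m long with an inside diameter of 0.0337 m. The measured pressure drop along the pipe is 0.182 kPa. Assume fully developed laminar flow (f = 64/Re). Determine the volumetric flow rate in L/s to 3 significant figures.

For laminar flow, f = 64/Re with Re = ρVD/μ, so Darcy-Weisbach reduces to ΔP = 32μLV/D². Solving for V: V = ΔP·D²/(32μL) = 182·(0.0337)²/(32·0.00404·19.7) = 0.08116 m/s.
Check: Re = ρVD/μ = 1740·0.08116·0.0337/0.00404 = 1178 < 2300, so the laminar assumption holds.
Q = V·A = 0.08116·(π/4·0.0337²) = 7.239e-05 m³/s = 0.0724 L/s.

Q ≈ 0.0724 L/s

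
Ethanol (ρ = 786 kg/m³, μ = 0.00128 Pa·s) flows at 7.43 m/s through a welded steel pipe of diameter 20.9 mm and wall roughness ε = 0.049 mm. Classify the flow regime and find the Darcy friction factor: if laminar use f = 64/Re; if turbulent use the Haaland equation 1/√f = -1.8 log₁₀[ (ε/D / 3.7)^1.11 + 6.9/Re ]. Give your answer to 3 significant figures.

f ≈ 0.0259

Re = ρVD/μ = 786·7.43·0.0209/0.00128 = 9.536e+04.
Re > 4000 → turbulent. ε/D = 4.9e-05/0.0209 = 0.00234; Haaland: 1/√f = -1.8 log₁₀[0.000282 + 7.24e-05] = 6.211, so f = 0.02592.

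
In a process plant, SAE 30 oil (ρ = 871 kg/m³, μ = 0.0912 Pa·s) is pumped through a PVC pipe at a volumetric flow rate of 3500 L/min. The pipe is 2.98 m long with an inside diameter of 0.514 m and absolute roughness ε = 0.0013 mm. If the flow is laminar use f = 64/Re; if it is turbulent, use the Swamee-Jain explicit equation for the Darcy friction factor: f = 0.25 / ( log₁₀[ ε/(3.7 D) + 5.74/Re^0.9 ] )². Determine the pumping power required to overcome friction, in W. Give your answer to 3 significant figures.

P ≈ 0.540 W

Q = 3500 L/min = 3500/60000 = 0.05833 m³/s.
Cross-sectional area A = πD²/4 = π(0.514)²/4 = 0.2075 m²; mean velocity V = Q/A = 0.05833/0.2075 = 0.2811 m/s.
Reynolds number Re = ρVD/μ = 871 · 0.2811 · 0.514 / 0.0912 = 1380.
Re < 2300 → laminar flow, so f = 64/Re = 64/1380 = 0.04638 (the turbulent correlation is not needed).
Darcy-Weisbach: ΔP = f(L/D)(ρV²/2) = 0.04638·(2.98/0.514)·(871·0.2811²/2) = 0.04638·5.798·34.42 = 9.254 Pa.
Pumping power P = QΔP = 0.05833·9.254 = 0.5398 W = 0.540 W.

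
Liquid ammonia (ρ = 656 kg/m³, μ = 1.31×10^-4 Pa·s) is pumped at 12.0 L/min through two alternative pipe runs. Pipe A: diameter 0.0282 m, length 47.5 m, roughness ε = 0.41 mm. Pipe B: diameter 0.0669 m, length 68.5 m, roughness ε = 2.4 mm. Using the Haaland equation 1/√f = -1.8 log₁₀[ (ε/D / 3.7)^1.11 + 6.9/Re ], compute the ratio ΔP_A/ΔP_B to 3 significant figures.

ΔP_A/ΔP_B ≈ 36.5

Pipe A: V = Q/A = 0.0002/0.0006246 = 0.3202 m/s; Re = 4.522e+04; ε/D = 0.0145; Haaland → f = 0.04427; ΔP_A = f(L/D)(ρV²/2) = 2508 Pa.
Pipe B: V = Q/A = 0.0002/0.003515 = 0.0569 m/s; Re = 1.906e+04; ε/D = 0.0359; Haaland → f = 0.06327; ΔP_B = f(L/D)(ρV²/2) = 68.79 Pa.
ΔP_A/ΔP_B = 2508/68.79 = 36.5.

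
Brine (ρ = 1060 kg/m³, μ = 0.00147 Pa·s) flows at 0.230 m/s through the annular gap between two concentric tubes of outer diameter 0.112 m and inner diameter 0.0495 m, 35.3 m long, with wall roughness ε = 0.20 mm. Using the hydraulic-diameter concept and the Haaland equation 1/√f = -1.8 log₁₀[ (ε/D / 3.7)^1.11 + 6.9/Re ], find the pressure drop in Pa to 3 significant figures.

Hydraulic diameter D_h = 4A/P = D_o - D_i = 0.112 - 0.0495 = 0.0625 m.
Re = ρVD_h/μ = 1060·0.23·0.0625/0.00147 = 1.037e+04.
ε/D_h = 0.0002/0.0625 = 0.0032; Haaland gives 1/√f = -1.8 log₁₀[0.000398+0.000666] = 5.352, so f = 0.03492.
ΔP = f(L/D_h)(ρV²/2) = 0.03492·35.3/0.0625·28.04 = 552.9 Pa.

ΔP ≈ 553 Pa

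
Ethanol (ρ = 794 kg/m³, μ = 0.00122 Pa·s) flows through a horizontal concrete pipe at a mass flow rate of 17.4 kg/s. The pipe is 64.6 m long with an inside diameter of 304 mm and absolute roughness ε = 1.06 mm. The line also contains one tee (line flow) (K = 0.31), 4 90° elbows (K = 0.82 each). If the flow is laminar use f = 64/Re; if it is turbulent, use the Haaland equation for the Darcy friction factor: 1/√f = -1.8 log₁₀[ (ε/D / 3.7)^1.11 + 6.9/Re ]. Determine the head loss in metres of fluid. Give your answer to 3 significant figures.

A = πD²/4 = π(0.304)²/4 = 0.07258 m²; mean velocity V = ṁ/(ρA) = 17.4/(794 · 0.07258) = 0.3019 m/s.
Reynolds number Re = ρVD/μ = 794 · 0.3019 · 0.304 / 0.00122 = 5.973e+04.
Re > 4000 → turbulent. Relative roughness ε/D = 0.00106/0.304 = 0.00349. Haaland: 1/√f = -1.8 log₁₀[(0.00349/3.7)^1.11 + 6.9/5.973e+04] = -1.8 log₁₀[0.000438 + 0.000116] = 5.862, so f = 0.0291.
Total minor-loss coefficient ΣK = 1·0.31 + 4·0.82 = 3.59.
ΔP = [f·L/D + ΣK]·(ρV²/2) = [0.0291·64.6/0.304 + 3.59]·(794·0.3019²/2) = [6.183 + 3.59]·36.19 = 353.7 Pa.
Head loss h_f = ΔP/(ρg) = 353.7/(794·9.81) = 0.0454 m.

h_f ≈ 0.0454 m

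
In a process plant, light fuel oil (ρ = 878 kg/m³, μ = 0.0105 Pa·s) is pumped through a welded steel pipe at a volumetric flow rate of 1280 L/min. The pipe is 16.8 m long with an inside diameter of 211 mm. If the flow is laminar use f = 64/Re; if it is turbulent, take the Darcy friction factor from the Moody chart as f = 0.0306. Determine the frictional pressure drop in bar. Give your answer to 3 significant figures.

ΔP ≈ 0.00398 bar

Q = 1280 L/min = 1280/60000 = 0.02133 m³/s.
Cross-sectional area A = πD²/4 = π(0.211)²/4 = 0.03497 m²; mean velocity V = Q/A = 0.02133/0.03497 = 0.6101 m/s.
Reynolds number Re = ρVD/μ = 878 · 0.6101 · 0.211 / 0.0105 = 1.076e+04.
Re > 4000 → turbulent; use the Moody-chart value f = 0.0306.
Darcy-Weisbach: ΔP = f(L/D)(ρV²/2) = 0.0306·(16.8/0.211)·(878·0.6101²/2) = 0.0306·79.62·163.4 = 398.1 Pa.
ΔP = 398.1 Pa = 0.00398 bar.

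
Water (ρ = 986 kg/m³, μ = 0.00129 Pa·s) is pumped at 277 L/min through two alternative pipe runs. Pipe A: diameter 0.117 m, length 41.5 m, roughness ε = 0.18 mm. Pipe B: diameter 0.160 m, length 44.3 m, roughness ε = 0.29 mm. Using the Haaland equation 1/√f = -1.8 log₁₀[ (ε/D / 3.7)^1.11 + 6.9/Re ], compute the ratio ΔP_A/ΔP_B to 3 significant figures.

Pipe A: V = Q/A = 0.004617/0.01075 = 0.4294 m/s; Re = 3.84e+04; ε/D = 0.00154; Haaland → f = 0.02596; ΔP_A = f(L/D)(ρV²/2) = 837 Pa.
Pipe B: V = Q/A = 0.004617/0.02011 = 0.2296 m/s; Re = 2.808e+04; ε/D = 0.00181; Haaland → f = 0.02767; ΔP_B = f(L/D)(ρV²/2) = 199.2 Pa.
ΔP_A/ΔP_B = 837/199.2 = 4.20.

ΔP_A/ΔP_B ≈ 4.20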